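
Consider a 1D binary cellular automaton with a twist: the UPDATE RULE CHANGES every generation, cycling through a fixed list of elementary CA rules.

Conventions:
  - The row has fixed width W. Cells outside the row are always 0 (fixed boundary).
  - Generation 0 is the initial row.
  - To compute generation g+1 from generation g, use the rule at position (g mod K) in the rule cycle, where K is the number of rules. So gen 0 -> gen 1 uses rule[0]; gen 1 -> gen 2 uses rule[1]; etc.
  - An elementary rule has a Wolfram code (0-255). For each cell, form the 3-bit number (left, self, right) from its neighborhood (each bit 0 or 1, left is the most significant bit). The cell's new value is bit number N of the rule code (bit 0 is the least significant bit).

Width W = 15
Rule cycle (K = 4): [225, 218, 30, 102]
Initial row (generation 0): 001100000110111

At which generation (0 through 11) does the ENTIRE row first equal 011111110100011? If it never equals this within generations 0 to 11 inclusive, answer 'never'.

Gen 0: 001100000110111
Gen 1 (rule 225): 100101110011011
Gen 2 (rule 218): 011001111111011
Gen 3 (rule 30): 110111000000010
Gen 4 (rule 102): 011001000000110
Gen 5 (rule 225): 001000011110010
Gen 6 (rule 218): 010100111111101
Gen 7 (rule 30): 110111100000001
Gen 8 (rule 102): 011000100000011
Gen 9 (rule 225): 001010001111001
Gen 10 (rule 218): 010001011111110
Gen 11 (rule 30): 111011010000001

Answer: never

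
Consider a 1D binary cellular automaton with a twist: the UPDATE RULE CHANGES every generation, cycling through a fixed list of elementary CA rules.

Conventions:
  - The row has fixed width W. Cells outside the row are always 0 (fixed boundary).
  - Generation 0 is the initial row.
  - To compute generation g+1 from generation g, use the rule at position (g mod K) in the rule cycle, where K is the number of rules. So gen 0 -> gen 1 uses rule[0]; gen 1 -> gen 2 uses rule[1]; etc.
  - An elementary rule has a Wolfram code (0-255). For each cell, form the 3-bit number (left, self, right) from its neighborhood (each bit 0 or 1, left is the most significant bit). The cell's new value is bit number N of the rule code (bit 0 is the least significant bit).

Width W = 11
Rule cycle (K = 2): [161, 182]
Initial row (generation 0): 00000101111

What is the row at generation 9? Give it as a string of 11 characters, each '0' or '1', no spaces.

Answer: 01010110100

Derivation:
Gen 0: 00000101111
Gen 1 (rule 161): 11110010110
Gen 2 (rule 182): 01101111001
Gen 3 (rule 161): 00010110000
Gen 4 (rule 182): 00111001000
Gen 5 (rule 161): 10010000011
Gen 6 (rule 182): 11111000100
Gen 7 (rule 161): 01110010001
Gen 8 (rule 182): 10101111011
Gen 9 (rule 161): 01010110100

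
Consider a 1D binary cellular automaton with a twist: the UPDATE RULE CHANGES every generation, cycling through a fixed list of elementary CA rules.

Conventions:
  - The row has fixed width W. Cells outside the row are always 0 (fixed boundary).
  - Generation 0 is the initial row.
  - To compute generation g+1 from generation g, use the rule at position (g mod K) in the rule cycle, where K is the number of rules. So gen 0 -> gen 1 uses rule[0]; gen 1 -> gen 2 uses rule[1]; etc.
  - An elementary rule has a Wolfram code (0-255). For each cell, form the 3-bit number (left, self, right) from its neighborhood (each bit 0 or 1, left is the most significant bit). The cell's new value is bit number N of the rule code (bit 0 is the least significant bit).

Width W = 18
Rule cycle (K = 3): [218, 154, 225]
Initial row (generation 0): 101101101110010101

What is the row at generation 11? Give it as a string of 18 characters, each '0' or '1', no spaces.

Gen 0: 101101101110010101
Gen 1 (rule 218): 001101101111100000
Gen 2 (rule 154): 011001001111010000
Gen 3 (rule 225): 001000000111100111
Gen 4 (rule 218): 010100001111111111
Gen 5 (rule 154): 100010011111111110
Gen 6 (rule 225): 001000001111111110
Gen 7 (rule 218): 010100011111111111
Gen 8 (rule 154): 100010111111111110
Gen 9 (rule 225): 001001011111111110
Gen 10 (rule 218): 010110011111111111
Gen 11 (rule 154): 100101111111111110

Answer: 100101111111111110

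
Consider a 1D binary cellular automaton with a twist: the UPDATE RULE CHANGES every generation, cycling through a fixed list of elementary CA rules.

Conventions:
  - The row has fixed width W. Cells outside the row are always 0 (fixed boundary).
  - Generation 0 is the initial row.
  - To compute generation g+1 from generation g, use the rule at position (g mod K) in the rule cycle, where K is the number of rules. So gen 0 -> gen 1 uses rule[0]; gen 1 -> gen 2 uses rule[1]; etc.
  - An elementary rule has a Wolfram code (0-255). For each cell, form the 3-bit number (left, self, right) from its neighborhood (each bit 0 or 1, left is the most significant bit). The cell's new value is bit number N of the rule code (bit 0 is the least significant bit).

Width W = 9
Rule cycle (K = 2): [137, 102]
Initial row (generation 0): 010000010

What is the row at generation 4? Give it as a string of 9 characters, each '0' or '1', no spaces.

Answer: 100000101

Derivation:
Gen 0: 010000010
Gen 1 (rule 137): 000111000
Gen 2 (rule 102): 001001000
Gen 3 (rule 137): 100000011
Gen 4 (rule 102): 100000101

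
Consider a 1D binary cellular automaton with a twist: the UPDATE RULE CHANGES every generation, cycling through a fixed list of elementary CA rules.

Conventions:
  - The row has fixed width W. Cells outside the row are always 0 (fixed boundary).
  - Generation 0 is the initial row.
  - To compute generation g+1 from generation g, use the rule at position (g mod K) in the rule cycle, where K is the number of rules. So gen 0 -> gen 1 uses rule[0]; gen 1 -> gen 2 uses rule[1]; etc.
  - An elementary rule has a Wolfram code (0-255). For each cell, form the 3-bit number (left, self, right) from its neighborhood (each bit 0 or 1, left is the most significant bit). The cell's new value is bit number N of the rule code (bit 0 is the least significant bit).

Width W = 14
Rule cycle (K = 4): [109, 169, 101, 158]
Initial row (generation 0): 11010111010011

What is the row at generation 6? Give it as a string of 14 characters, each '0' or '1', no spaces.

Gen 0: 11010111010011
Gen 1 (rule 109): 11111101110011
Gen 2 (rule 169): 11111011100010
Gen 3 (rule 101): 00001100101010
Gen 4 (rule 158): 00011011101011
Gen 5 (rule 109): 11011110111111
Gen 6 (rule 169): 10111101111110

Answer: 10111101111110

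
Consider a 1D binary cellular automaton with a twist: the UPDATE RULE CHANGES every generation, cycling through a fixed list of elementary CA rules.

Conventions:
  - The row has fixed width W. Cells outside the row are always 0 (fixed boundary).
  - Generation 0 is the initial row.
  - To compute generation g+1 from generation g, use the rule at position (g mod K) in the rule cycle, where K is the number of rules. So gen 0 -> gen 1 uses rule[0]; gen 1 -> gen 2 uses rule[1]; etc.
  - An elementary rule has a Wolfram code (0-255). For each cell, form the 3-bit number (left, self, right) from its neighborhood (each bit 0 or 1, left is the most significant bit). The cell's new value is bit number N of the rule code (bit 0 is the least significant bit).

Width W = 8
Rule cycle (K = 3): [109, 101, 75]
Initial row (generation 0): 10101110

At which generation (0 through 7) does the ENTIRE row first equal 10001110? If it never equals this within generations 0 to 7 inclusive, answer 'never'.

Gen 0: 10101110
Gen 1 (rule 109): 11111010
Gen 2 (rule 101): 00001110
Gen 3 (rule 75): 11111010
Gen 4 (rule 109): 10001110
Gen 5 (rule 101): 10100010
Gen 6 (rule 75): 00001100
Gen 7 (rule 109): 11101101

Answer: 4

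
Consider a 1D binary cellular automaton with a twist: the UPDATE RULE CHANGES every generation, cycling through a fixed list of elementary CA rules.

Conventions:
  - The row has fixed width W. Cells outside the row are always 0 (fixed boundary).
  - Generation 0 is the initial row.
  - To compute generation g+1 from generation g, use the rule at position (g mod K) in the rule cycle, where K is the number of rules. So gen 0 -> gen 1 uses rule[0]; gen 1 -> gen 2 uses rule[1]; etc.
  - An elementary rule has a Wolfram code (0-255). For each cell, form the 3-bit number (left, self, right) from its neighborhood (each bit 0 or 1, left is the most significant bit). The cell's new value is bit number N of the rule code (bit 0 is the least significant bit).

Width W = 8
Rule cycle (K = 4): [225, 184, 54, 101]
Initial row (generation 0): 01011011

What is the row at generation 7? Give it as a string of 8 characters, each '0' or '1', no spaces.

Gen 0: 01011011
Gen 1 (rule 225): 00101101
Gen 2 (rule 184): 00011010
Gen 3 (rule 54): 00100111
Gen 4 (rule 101): 10100001
Gen 5 (rule 225): 01001100
Gen 6 (rule 184): 00101010
Gen 7 (rule 54): 01111111

Answer: 01111111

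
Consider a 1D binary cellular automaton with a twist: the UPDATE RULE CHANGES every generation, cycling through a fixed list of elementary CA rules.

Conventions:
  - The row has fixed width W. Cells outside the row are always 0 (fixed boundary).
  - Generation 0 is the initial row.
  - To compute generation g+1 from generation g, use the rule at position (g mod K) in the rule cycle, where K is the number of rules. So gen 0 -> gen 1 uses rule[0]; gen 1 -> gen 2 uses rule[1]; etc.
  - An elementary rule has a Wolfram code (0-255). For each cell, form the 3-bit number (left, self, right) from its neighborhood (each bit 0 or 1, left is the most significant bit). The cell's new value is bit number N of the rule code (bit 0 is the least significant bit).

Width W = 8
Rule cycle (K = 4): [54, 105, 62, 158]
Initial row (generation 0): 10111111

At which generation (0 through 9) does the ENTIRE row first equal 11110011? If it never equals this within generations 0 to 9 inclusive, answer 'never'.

Answer: never

Derivation:
Gen 0: 10111111
Gen 1 (rule 54): 11000000
Gen 2 (rule 105): 11011111
Gen 3 (rule 62): 10110000
Gen 4 (rule 158): 10101000
Gen 5 (rule 54): 11111100
Gen 6 (rule 105): 10000101
Gen 7 (rule 62): 11001111
Gen 8 (rule 158): 10111110
Gen 9 (rule 54): 11000001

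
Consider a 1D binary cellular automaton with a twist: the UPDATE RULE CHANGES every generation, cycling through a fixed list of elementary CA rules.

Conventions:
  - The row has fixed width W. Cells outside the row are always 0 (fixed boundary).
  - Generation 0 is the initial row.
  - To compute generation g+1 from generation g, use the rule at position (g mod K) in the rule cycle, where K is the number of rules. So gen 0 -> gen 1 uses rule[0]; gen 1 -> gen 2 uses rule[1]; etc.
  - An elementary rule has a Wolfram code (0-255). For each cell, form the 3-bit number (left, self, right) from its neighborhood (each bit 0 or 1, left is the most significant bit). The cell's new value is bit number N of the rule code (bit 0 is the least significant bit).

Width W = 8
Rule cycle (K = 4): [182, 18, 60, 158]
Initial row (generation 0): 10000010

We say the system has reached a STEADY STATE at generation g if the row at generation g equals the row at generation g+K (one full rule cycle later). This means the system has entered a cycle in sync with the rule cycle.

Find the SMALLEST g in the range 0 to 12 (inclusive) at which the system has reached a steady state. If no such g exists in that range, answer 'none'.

Answer: 6

Derivation:
Gen 0: 10000010
Gen 1 (rule 182): 11000111
Gen 2 (rule 18): 00101000
Gen 3 (rule 60): 00111100
Gen 4 (rule 158): 01111010
Gen 5 (rule 182): 10110111
Gen 6 (rule 18): 00000000
Gen 7 (rule 60): 00000000
Gen 8 (rule 158): 00000000
Gen 9 (rule 182): 00000000
Gen 10 (rule 18): 00000000
Gen 11 (rule 60): 00000000
Gen 12 (rule 158): 00000000
Gen 13 (rule 182): 00000000
Gen 14 (rule 18): 00000000
Gen 15 (rule 60): 00000000
Gen 16 (rule 158): 00000000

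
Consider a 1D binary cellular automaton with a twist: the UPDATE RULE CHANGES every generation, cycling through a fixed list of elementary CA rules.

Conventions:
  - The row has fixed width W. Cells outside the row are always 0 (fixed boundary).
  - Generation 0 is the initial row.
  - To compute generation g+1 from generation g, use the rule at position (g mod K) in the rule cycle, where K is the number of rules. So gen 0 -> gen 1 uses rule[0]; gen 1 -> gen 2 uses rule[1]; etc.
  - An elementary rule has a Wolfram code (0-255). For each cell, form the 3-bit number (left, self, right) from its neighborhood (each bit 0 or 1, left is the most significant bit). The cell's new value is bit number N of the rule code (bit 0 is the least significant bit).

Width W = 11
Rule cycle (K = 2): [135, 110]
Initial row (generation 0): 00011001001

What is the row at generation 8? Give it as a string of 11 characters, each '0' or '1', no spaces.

Gen 0: 00011001001
Gen 1 (rule 135): 11100011011
Gen 2 (rule 110): 10100111111
Gen 3 (rule 135): 10101011110
Gen 4 (rule 110): 11111110010
Gen 5 (rule 135): 01111100110
Gen 6 (rule 110): 11000101110
Gen 7 (rule 135): 00011100100
Gen 8 (rule 110): 00110101100

Answer: 00110101100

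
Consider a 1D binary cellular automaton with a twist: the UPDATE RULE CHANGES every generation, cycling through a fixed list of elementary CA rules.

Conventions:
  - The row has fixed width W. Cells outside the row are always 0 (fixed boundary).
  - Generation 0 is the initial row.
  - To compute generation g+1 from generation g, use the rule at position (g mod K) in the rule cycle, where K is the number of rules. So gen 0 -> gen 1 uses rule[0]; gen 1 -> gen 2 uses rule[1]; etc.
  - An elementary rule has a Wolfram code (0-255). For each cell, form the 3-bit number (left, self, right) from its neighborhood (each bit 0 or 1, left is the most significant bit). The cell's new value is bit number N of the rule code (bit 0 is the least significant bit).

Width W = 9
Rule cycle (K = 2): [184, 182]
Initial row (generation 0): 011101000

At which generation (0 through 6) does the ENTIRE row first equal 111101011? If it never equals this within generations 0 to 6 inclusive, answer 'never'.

Gen 0: 011101000
Gen 1 (rule 184): 011010100
Gen 2 (rule 182): 100111110
Gen 3 (rule 184): 010111101
Gen 4 (rule 182): 111011011
Gen 5 (rule 184): 110110110
Gen 6 (rule 182): 001001001

Answer: never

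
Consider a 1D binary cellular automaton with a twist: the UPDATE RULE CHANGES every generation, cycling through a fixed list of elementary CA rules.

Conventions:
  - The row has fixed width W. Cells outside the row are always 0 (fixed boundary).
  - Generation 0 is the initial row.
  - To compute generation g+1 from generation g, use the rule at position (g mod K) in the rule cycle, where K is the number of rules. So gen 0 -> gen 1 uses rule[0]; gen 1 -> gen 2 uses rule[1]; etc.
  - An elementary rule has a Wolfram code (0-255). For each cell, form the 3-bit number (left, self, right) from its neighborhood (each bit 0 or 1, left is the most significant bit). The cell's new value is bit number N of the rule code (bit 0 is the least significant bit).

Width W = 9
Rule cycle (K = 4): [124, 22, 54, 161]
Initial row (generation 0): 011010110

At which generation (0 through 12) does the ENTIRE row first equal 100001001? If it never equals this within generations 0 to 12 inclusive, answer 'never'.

Gen 0: 011010110
Gen 1 (rule 124): 011111111
Gen 2 (rule 22): 100000000
Gen 3 (rule 54): 110000000
Gen 4 (rule 161): 000111111
Gen 5 (rule 124): 000100001
Gen 6 (rule 22): 001110011
Gen 7 (rule 54): 010001100
Gen 8 (rule 161): 000100001
Gen 9 (rule 124): 000110001
Gen 10 (rule 22): 001001011
Gen 11 (rule 54): 011111100
Gen 12 (rule 161): 001111001

Answer: never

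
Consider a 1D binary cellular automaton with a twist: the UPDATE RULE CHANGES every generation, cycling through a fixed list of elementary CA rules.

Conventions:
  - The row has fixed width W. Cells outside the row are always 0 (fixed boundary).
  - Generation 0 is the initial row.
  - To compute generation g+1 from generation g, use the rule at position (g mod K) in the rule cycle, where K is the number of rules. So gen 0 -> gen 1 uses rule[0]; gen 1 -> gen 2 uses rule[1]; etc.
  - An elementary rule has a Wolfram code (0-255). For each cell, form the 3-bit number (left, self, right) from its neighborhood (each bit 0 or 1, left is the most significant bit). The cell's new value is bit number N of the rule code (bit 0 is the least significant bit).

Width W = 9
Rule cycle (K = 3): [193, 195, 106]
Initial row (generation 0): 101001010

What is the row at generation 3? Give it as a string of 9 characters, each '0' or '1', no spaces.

Gen 0: 101001010
Gen 1 (rule 193): 000000000
Gen 2 (rule 195): 111111111
Gen 3 (rule 106): 100000001

Answer: 100000001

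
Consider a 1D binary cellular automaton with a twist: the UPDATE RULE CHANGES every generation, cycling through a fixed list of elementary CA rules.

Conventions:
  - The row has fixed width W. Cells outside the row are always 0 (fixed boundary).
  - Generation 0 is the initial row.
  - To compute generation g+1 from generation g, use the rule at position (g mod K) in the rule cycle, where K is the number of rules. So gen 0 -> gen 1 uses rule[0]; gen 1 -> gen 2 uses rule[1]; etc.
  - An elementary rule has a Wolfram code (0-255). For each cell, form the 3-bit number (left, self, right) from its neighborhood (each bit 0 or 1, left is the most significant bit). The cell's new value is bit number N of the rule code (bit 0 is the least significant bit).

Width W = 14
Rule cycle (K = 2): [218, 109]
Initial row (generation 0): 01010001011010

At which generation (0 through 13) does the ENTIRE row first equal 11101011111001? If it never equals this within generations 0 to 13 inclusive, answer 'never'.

Gen 0: 01010001011010
Gen 1 (rule 218): 10001010011001
Gen 2 (rule 109): 10101110011001
Gen 3 (rule 218): 00001111111110
Gen 4 (rule 109): 11101000000010
Gen 5 (rule 218): 11100100000101
Gen 6 (rule 109): 10100101110111
Gen 7 (rule 218): 00011001110111
Gen 8 (rule 109): 11011001011101
Gen 9 (rule 218): 11011110011100
Gen 10 (rule 109): 11110010010101
Gen 11 (rule 218): 11111101100000
Gen 12 (rule 109): 10000111101111
Gen 13 (rule 218): 01001111101111

Answer: never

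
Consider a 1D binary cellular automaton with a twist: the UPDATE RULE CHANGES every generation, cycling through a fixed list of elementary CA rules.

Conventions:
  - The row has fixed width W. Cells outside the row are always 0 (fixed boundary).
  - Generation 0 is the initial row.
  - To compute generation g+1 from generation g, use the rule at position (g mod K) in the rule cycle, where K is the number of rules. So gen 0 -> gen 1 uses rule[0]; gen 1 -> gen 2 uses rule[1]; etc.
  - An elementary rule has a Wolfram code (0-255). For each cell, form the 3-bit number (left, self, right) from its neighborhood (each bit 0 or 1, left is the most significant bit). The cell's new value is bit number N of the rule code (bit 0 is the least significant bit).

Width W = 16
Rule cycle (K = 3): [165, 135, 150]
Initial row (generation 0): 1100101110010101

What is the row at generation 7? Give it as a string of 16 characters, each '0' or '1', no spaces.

Answer: 0100010010001010

Derivation:
Gen 0: 1100101110010101
Gen 1 (rule 165): 0000110100011111
Gen 2 (rule 135): 1111000101101110
Gen 3 (rule 150): 0110101100000101
Gen 4 (rule 165): 0001110001110111
Gen 5 (rule 135): 1110100110100010
Gen 6 (rule 150): 0100111000110111
Gen 7 (rule 165): 0100010010001010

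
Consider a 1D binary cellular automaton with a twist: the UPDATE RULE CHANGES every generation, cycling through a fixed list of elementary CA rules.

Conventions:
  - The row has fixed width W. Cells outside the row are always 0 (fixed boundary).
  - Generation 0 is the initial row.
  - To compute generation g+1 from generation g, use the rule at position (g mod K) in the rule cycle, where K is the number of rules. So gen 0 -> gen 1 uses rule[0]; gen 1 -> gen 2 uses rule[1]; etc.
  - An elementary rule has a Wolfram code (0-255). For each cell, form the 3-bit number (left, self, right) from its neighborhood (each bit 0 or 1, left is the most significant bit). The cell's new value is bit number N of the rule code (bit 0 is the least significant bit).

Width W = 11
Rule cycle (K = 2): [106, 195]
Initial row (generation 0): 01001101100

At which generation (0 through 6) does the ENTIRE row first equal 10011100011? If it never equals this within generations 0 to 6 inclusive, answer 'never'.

Answer: never

Derivation:
Gen 0: 01001101100
Gen 1 (rule 106): 10011111100
Gen 2 (rule 195): 00101111101
Gen 3 (rule 106): 01011000110
Gen 4 (rule 195): 10001011010
Gen 5 (rule 106): 00010111100
Gen 6 (rule 195): 11100011101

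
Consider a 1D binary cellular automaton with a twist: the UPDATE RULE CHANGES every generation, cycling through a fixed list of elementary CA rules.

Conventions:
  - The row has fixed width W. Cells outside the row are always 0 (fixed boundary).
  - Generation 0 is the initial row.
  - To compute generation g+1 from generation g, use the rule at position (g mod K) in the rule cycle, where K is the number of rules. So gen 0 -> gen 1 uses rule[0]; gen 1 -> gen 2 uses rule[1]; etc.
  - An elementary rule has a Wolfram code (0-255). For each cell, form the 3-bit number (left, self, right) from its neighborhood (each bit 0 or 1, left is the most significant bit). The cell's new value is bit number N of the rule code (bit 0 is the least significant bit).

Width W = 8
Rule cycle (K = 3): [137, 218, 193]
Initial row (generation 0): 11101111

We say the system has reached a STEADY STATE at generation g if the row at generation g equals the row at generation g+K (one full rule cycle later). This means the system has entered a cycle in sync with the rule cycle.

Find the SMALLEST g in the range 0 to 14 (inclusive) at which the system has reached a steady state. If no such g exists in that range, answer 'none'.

Answer: 2

Derivation:
Gen 0: 11101111
Gen 1 (rule 137): 11001110
Gen 2 (rule 218): 11111111
Gen 3 (rule 193): 01111111
Gen 4 (rule 137): 01111110
Gen 5 (rule 218): 11111111
Gen 6 (rule 193): 01111111
Gen 7 (rule 137): 01111110
Gen 8 (rule 218): 11111111
Gen 9 (rule 193): 01111111
Gen 10 (rule 137): 01111110
Gen 11 (rule 218): 11111111
Gen 12 (rule 193): 01111111
Gen 13 (rule 137): 01111110
Gen 14 (rule 218): 11111111
Gen 15 (rule 193): 01111111
Gen 16 (rule 137): 01111110
Gen 17 (rule 218): 11111111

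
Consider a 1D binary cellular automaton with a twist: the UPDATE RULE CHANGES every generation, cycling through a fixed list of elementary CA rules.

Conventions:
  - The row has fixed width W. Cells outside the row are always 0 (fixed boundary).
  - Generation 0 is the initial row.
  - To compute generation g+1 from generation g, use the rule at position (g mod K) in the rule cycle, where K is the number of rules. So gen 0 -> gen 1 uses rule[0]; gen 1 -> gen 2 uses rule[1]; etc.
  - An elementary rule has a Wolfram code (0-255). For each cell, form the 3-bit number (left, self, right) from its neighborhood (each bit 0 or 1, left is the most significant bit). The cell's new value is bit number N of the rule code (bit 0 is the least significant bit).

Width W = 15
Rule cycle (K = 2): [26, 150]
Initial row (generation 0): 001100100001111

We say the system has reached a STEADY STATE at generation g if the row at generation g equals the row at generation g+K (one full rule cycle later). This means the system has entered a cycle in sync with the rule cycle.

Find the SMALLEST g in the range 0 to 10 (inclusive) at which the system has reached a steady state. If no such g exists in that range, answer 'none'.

Gen 0: 001100100001111
Gen 1 (rule 26): 011011010011000
Gen 2 (rule 150): 100000011100100
Gen 3 (rule 26): 010000110011010
Gen 4 (rule 150): 111001001100011
Gen 5 (rule 26): 100110111010110
Gen 6 (rule 150): 111000010010001
Gen 7 (rule 26): 100100101101010
Gen 8 (rule 150): 111111100001011
Gen 9 (rule 26): 100000010010010
Gen 10 (rule 150): 110000111111111
Gen 11 (rule 26): 101001100000000
Gen 12 (rule 150): 101110010000000

Answer: none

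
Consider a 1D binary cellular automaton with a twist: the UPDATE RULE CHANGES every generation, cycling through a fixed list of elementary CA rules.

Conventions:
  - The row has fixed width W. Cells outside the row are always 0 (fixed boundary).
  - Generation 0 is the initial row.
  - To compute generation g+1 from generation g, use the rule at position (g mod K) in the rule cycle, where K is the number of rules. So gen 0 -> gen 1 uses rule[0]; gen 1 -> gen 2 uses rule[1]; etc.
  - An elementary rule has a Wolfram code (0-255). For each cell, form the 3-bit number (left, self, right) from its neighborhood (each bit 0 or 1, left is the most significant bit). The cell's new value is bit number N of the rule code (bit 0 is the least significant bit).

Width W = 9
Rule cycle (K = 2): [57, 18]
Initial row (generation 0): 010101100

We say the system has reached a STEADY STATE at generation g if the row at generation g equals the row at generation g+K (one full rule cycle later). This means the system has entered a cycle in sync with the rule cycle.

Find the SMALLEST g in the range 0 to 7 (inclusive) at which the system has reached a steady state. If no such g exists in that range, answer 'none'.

Gen 0: 010101100
Gen 1 (rule 57): 001011011
Gen 2 (rule 18): 010000000
Gen 3 (rule 57): 001111111
Gen 4 (rule 18): 010000000
Gen 5 (rule 57): 001111111
Gen 6 (rule 18): 010000000
Gen 7 (rule 57): 001111111
Gen 8 (rule 18): 010000000
Gen 9 (rule 57): 001111111

Answer: 2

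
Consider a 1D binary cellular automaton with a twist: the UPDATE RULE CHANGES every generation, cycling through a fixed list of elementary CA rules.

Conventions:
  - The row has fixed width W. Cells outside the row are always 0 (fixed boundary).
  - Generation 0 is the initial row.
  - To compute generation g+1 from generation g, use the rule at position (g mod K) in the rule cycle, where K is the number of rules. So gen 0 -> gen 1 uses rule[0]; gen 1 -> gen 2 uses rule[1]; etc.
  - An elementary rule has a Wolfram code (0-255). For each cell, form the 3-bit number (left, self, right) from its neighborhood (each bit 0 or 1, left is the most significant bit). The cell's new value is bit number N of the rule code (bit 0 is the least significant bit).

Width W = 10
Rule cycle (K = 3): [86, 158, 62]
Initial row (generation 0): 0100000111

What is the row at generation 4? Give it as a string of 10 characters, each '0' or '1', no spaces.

Gen 0: 0100000111
Gen 1 (rule 86): 1110001001
Gen 2 (rule 158): 1101011111
Gen 3 (rule 62): 1011110000
Gen 4 (rule 86): 1000011000

Answer: 1000011000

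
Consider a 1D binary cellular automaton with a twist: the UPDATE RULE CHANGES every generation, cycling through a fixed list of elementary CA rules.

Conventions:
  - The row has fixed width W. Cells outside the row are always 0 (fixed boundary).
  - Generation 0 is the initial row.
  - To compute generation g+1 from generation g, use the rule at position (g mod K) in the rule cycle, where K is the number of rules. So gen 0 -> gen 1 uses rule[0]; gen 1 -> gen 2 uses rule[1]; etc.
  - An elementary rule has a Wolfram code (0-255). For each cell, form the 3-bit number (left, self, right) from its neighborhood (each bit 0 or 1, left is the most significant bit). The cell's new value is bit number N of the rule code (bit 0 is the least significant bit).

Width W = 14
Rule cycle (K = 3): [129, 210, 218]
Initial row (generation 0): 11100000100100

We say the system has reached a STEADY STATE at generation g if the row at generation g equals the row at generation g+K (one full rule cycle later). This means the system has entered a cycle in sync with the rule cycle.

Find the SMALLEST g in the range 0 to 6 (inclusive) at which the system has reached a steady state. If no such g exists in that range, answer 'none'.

Answer: none

Derivation:
Gen 0: 11100000100100
Gen 1 (rule 129): 01001110000001
Gen 2 (rule 210): 10110111000010
Gen 3 (rule 218): 00110111100101
Gen 4 (rule 129): 10000011000000
Gen 5 (rule 210): 01000101100000
Gen 6 (rule 218): 10101001110000
Gen 7 (rule 129): 00000000100111
Gen 8 (rule 210): 00000001011011
Gen 9 (rule 218): 00000010011011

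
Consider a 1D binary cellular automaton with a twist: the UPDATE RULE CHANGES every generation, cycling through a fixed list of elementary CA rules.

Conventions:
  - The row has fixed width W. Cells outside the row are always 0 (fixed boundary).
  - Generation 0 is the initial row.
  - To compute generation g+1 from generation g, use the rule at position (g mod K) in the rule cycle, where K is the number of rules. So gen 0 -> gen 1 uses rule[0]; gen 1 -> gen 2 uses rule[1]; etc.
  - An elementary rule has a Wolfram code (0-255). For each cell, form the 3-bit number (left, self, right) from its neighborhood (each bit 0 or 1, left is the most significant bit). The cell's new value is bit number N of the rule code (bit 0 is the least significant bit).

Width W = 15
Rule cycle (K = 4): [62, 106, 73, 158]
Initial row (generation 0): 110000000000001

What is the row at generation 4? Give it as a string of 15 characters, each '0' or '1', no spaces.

Gen 0: 110000000000001
Gen 1 (rule 62): 101000000000011
Gen 2 (rule 106): 010000000000111
Gen 3 (rule 73): 000111111110101
Gen 4 (rule 158): 001111111100101

Answer: 001111111100101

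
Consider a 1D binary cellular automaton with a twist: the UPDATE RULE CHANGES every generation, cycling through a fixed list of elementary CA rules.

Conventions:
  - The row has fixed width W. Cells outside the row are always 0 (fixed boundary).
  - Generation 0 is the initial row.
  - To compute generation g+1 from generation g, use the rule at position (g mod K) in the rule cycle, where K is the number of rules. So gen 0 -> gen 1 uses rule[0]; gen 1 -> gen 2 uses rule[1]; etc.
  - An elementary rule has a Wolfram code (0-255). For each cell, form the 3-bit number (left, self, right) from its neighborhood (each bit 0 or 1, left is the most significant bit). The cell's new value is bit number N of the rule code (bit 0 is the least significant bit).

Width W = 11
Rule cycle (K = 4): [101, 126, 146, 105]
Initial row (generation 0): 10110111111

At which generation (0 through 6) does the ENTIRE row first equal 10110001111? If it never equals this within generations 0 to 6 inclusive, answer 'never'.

Gen 0: 10110111111
Gen 1 (rule 101): 11011000001
Gen 2 (rule 126): 11111100011
Gen 3 (rule 146): 01111010100
Gen 4 (rule 105): 01001101001
Gen 5 (rule 101): 01000111001
Gen 6 (rule 126): 11101101111

Answer: never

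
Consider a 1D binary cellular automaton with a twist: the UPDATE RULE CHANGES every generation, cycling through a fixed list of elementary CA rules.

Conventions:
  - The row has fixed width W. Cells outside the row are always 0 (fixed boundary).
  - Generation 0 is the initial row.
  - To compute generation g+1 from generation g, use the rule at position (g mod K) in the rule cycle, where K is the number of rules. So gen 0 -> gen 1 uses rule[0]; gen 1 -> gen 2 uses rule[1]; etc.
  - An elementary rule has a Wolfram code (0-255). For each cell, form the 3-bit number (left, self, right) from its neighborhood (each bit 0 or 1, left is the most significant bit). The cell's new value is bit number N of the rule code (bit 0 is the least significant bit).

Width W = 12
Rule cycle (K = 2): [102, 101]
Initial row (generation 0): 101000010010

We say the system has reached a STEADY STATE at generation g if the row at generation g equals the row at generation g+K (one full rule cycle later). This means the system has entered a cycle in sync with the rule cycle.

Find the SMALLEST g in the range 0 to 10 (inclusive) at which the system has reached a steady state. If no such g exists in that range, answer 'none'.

Answer: none

Derivation:
Gen 0: 101000010010
Gen 1 (rule 102): 111000110110
Gen 2 (rule 101): 001010011010
Gen 3 (rule 102): 011110101110
Gen 4 (rule 101): 000011110010
Gen 5 (rule 102): 000100010110
Gen 6 (rule 101): 110101011010
Gen 7 (rule 102): 011111101110
Gen 8 (rule 101): 000000110010
Gen 9 (rule 102): 000001010110
Gen 10 (rule 101): 111101111010
Gen 11 (rule 102): 000110001110
Gen 12 (rule 101): 110010100010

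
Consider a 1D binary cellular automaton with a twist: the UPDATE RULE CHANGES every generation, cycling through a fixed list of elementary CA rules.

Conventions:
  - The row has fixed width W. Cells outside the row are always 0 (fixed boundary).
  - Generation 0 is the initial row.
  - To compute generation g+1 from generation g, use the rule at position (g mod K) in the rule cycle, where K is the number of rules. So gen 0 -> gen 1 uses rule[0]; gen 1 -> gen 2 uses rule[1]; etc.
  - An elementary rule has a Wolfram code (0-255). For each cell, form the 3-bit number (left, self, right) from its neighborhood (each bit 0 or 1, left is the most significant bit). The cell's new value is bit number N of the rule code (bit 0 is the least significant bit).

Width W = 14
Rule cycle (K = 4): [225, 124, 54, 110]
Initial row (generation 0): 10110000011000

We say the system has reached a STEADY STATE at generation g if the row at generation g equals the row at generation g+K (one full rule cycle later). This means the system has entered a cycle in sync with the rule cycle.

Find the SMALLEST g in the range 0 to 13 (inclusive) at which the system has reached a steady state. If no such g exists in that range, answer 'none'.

Answer: none

Derivation:
Gen 0: 10110000011000
Gen 1 (rule 225): 01010111001011
Gen 2 (rule 124): 01111101101111
Gen 3 (rule 54): 10000010010000
Gen 4 (rule 110): 10000110110000
Gen 5 (rule 225): 00110011010111
Gen 6 (rule 124): 00111011111101
Gen 7 (rule 54): 01000100000011
Gen 8 (rule 110): 11001100000111
Gen 9 (rule 225): 01000101110011
Gen 10 (rule 124): 01100111011011
Gen 11 (rule 54): 10011000100100
Gen 12 (rule 110): 10111001101100
Gen 13 (rule 225): 01011000110101
Gen 14 (rule 124): 01111100111111
Gen 15 (rule 54): 10000011000000
Gen 16 (rule 110): 10000111000000
Gen 17 (rule 225): 00110011011111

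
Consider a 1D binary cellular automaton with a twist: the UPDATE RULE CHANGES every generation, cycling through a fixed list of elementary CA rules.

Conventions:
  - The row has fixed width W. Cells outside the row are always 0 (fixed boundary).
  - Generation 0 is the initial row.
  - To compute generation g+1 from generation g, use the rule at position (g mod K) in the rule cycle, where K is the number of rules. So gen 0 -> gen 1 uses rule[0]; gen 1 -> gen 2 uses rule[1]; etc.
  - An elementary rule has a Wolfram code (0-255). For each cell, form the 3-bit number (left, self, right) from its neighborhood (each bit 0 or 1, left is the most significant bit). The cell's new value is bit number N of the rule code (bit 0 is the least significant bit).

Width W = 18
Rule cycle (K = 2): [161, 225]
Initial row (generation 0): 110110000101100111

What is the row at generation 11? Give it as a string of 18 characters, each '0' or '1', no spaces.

Answer: 011100100111111001

Derivation:
Gen 0: 110110000101100111
Gen 1 (rule 161): 001000110010000010
Gen 2 (rule 225): 100010010000111000
Gen 3 (rule 161): 001000000110010011
Gen 4 (rule 225): 100011110010000001
Gen 5 (rule 161): 001001100000111100
Gen 6 (rule 225): 100000101110011101
Gen 7 (rule 161): 001110010100001010
Gen 8 (rule 225): 100110001001100100
Gen 9 (rule 161): 000000100000000001
Gen 10 (rule 225): 111110001111111100
Gen 11 (rule 161): 011100100111111001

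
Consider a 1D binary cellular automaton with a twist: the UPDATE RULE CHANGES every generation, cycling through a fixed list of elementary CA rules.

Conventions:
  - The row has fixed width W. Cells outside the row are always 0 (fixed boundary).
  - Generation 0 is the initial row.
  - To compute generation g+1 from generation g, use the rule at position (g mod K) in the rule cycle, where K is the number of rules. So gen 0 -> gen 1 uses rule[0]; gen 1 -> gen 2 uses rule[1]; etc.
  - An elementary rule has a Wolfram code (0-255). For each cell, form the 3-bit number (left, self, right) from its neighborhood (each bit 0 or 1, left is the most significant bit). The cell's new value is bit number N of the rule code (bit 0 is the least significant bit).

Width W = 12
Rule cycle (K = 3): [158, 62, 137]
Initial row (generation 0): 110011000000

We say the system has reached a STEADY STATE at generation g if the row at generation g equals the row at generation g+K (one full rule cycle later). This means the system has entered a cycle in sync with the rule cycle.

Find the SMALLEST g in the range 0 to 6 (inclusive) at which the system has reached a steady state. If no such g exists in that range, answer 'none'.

Gen 0: 110011000000
Gen 1 (rule 158): 101110100000
Gen 2 (rule 62): 111001110000
Gen 3 (rule 137): 110001100111
Gen 4 (rule 158): 101011011110
Gen 5 (rule 62): 111110110001
Gen 6 (rule 137): 111100100100
Gen 7 (rule 158): 111011111110
Gen 8 (rule 62): 100110000001
Gen 9 (rule 137): 000100111100

Answer: none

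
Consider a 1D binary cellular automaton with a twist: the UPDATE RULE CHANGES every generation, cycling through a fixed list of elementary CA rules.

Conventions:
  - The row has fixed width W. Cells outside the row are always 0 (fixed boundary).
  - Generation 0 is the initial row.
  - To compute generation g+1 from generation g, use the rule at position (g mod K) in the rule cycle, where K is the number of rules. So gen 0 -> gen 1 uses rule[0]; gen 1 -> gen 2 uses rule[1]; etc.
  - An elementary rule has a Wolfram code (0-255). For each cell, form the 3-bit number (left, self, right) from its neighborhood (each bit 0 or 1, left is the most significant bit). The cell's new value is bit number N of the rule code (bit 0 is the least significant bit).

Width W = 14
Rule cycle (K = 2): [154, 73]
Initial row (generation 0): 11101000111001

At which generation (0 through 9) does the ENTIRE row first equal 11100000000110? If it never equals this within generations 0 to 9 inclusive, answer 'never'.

Answer: 8

Derivation:
Gen 0: 11101000111001
Gen 1 (rule 154): 11000101110110
Gen 2 (rule 73): 11010001010110
Gen 3 (rule 154): 10001010000101
Gen 4 (rule 73): 00100000110000
Gen 5 (rule 154): 01010001101000
Gen 6 (rule 73): 00000101100011
Gen 7 (rule 154): 00001001010110
Gen 8 (rule 73): 11100000000110
Gen 9 (rule 154): 11010000001101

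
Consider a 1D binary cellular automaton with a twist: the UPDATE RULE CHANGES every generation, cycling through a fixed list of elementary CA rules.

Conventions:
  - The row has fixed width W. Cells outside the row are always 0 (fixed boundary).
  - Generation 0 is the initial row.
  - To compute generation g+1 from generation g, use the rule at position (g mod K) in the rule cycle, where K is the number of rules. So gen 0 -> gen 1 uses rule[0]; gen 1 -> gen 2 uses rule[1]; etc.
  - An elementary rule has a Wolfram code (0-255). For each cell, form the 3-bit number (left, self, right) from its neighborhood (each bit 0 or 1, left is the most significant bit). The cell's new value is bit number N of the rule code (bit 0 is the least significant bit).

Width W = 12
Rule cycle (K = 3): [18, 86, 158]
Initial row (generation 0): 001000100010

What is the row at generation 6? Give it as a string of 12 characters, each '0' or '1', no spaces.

Answer: 101010000000

Derivation:
Gen 0: 001000100010
Gen 1 (rule 18): 010101010101
Gen 2 (rule 86): 110101010101
Gen 3 (rule 158): 100101010101
Gen 4 (rule 18): 011000000000
Gen 5 (rule 86): 101100000000
Gen 6 (rule 158): 101010000000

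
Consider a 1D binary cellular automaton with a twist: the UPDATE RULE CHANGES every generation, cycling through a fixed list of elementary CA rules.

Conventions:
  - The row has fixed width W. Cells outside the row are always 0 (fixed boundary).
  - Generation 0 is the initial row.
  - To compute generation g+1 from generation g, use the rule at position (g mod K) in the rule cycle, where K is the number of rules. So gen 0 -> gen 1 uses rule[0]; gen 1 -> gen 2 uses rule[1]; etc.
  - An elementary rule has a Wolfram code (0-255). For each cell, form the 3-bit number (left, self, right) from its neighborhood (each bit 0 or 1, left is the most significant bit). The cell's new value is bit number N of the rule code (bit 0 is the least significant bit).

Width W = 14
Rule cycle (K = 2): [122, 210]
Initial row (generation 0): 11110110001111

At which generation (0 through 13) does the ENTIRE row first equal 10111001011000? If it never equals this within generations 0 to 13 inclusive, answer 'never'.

Gen 0: 11110110001111
Gen 1 (rule 122): 10011111011001
Gen 2 (rule 210): 01101111001110
Gen 3 (rule 122): 11111001111011
Gen 4 (rule 210): 01111110111001
Gen 5 (rule 122): 11000011101110
Gen 6 (rule 210): 01100101100111
Gen 7 (rule 122): 11111011111101
Gen 8 (rule 210): 01111001111100
Gen 9 (rule 122): 11001111000110
Gen 10 (rule 210): 01110111101011
Gen 11 (rule 122): 11011100110111
Gen 12 (rule 210): 01001111010011
Gen 13 (rule 122): 10111001101111

Answer: never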